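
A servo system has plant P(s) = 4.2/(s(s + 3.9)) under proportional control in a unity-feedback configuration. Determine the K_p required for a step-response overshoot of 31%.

From %OS = 100·exp(−πζ/√(1−ζ²)) = 31%, ζ = −ln(0.31)/√(π²+ln²(0.31)) = 0.3493.
Characteristic equation s² + 3.9s + 4.2K_p = 0 gives ζ = 3.9/(2√(4.2K_p)).
Setting ζ = 0.3493: √(4.2K_p) = 3.9/(2·0.3493) = 5.582, so K_p = 31.16/4.2 = 7.42.

K_p = 7.42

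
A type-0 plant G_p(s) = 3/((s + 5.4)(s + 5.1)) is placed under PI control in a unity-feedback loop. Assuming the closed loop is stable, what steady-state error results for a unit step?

0

The PI controller's integrator makes the forward path type 1, so e_ss to a step is zero.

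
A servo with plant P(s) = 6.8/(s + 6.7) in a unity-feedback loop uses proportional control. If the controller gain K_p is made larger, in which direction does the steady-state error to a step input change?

decrease

The position error constant K_pos = K_p·P(0) grows with K_p, and e_ss = 1/(1+K_pos) falls.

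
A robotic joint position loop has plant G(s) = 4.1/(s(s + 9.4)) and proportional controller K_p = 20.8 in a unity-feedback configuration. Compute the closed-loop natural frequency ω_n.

ω_n = 9.23 rad/s

With unity feedback the closed-loop characteristic equation is s² + 9.4s + 20.8·4.1 = s² + 9.4s + 85.28 = 0.
Matching s² + 2ζω_n s + ω_n²: ω_n = √85.28 = 9.235 rad/s and 2ζω_n = 9.4, so ζ = 9.4/(2·9.235) = 0.509.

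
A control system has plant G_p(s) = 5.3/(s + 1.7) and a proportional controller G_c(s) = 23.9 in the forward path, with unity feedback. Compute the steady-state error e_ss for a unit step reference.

The loop is type 0. Static position error constant K_pos = G_c(0)·G_p(0) = 23.9·3.118 = 74.51.
Steady-state error to a unit step: e_ss = 1/(1+K_pos) = 1/75.51 = 0.0132.

0.0132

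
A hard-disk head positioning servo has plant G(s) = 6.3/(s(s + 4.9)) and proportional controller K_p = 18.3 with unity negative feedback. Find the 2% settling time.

T_s ≈ 1.63 s

Closed-loop characteristic equation: s² + 4.9s + 115.3 = 0, so ω_n = 10.74 rad/s and ζ = 4.9/(2·10.74) = 0.2282.
2% settling time T_s ≈ 4/(ζω_n) = 4/2.45 = 1.63 s.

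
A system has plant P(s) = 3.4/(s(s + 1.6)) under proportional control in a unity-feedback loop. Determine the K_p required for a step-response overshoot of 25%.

K_p = 1.15

From %OS = 100·exp(−πζ/√(1−ζ²)) = 25%, ζ = −ln(0.25)/√(π²+ln²(0.25)) = 0.4037.
Characteristic equation s² + 1.6s + 3.4K_p = 0 gives ζ = 1.6/(2√(3.4K_p)).
Setting ζ = 0.4037: √(3.4K_p) = 1.6/(2·0.4037) = 1.982, so K_p = 3.927/3.4 = 1.15.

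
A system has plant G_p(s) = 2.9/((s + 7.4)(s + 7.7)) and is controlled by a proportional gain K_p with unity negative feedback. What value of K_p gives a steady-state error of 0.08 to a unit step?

K_p = 226

The loop is type 0, so e_ss(step) = 1/(1 + K_pos) with K_pos = K_p·G_p(0).
G_p(0) = 0.0509. Require 1/(1 + K_p·0.0509) = 0.08, so 1 + 0.0509·K_p = 12.5.
K_p = (12.5 − 1)/0.0509 = 226.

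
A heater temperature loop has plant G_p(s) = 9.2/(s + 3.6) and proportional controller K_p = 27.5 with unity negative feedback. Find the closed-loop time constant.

Closed-loop transfer function: T(s) = K_p·G_p(s)/(1 + K_p·G_p(s)) = 253/(s + 3.6 + 253) = 253/(s + 256.6).
Time constant τ = 1/256.6 = 0.0039 s.

τ = 0.0039 s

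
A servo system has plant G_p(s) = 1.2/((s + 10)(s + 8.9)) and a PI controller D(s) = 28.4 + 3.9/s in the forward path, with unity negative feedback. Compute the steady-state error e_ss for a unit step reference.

The open loop D(s)G_p(s) has a pole at the origin (type 1), so the static position error constant is infinite and e_ss = 1/(1+∞) = 0.

0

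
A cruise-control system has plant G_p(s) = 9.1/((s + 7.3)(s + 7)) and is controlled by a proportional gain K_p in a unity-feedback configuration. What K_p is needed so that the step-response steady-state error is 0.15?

The loop is type 0, so e_ss(step) = 1/(1 + K_pos) with K_pos = K_p·G_p(0).
G_p(0) = 0.1781. Require 1/(1 + K_p·0.1781) = 0.15, so 1 + 0.1781·K_p = 6.667.
K_p = (6.667 − 1)/0.1781 = 31.8.

K_p = 31.8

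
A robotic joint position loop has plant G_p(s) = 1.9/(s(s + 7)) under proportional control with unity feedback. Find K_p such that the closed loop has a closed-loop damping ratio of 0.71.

K_p = 12.8

Closed-loop characteristic equation: s² + 7s + K_p·1.9 = 0.
So ω_n = √(1.9K_p) and 2ζω_n = 7, giving ζ = 7/(2√(1.9K_p)).
Setting ζ = 0.71: √(1.9K_p) = 7/(2·0.71) = 4.93, so K_p = 24.3/1.9 = 12.8.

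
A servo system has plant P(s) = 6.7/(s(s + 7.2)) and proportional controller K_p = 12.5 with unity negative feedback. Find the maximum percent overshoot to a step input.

26.1%

The closed-loop denominator s² + 7.2s + 83.75 gives ω_n = √83.75 = 9.152 and ζ = 7.2/(2ω_n) = 0.3934.
%OS = 100·exp(−πζ/√(1−ζ²)) = 100·exp(−π·0.3934/√0.8453) = 26.1%.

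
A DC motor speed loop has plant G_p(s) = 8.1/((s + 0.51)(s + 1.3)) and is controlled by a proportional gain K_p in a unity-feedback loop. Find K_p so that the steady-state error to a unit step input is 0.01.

K_p = 8.1

The loop is type 0, so e_ss(step) = 1/(1 + K_pos) with K_pos = K_p·G_p(0).
G_p(0) = 12.22. Require 1/(1 + K_p·12.22) = 0.01, so 1 + 12.22·K_p = 100.
K_p = (100 − 1)/12.22 = 8.1.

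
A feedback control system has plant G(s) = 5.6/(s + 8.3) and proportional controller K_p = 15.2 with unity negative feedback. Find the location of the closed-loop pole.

s = -93.42

Closed-loop transfer function: T(s) = K_p·G(s)/(1 + K_p·G(s)) = 85.12/(s + 8.3 + 85.12) = 85.12/(s + 93.42).
The closed-loop pole is at s = −93.42.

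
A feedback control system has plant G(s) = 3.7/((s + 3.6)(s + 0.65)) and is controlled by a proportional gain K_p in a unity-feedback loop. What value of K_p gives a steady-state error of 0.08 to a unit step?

The loop is type 0, so e_ss(step) = 1/(1 + K_pos) with K_pos = K_p·G(0).
G(0) = 1.581. Require 1/(1 + K_p·1.581) = 0.08, so 1 + 1.581·K_p = 12.5.
K_p = (12.5 − 1)/1.581 = 7.27.

K_p = 7.27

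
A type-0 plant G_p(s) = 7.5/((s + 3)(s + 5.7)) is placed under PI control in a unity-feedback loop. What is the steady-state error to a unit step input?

The PI controller's integrator makes the forward path type 1, so e_ss to a step is zero.

0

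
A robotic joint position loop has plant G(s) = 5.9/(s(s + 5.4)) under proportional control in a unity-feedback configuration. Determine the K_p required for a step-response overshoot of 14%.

K_p = 4.39

From %OS = 100·exp(−πζ/√(1−ζ²)) = 14%, ζ = −ln(0.14)/√(π²+ln²(0.14)) = 0.5305.
Characteristic equation s² + 5.4s + 5.9K_p = 0 gives ζ = 5.4/(2√(5.9K_p)).
Setting ζ = 0.5305: √(5.9K_p) = 5.4/(2·0.5305) = 5.089, so K_p = 25.9/5.9 = 4.39.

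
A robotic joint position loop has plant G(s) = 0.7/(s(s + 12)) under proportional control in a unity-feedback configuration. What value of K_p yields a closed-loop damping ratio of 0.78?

K_p = 84.5

Closed-loop characteristic equation: s² + 12s + K_p·0.7 = 0.
So ω_n = √(0.7K_p) and 2ζω_n = 12, giving ζ = 12/(2√(0.7K_p)).
Setting ζ = 0.78: √(0.7K_p) = 12/(2·0.78) = 7.692, so K_p = 59.17/0.7 = 84.5.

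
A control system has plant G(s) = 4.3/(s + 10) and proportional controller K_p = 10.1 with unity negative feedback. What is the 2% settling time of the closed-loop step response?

Closed-loop transfer function: T(s) = K_p·G(s)/(1 + K_p·G(s)) = 43.43/(s + 10 + 43.43) = 43.43/(s + 53.43).
Time constant τ = 1/53.43 = 0.01872 s, so the 2% settling time is about 4τ = 0.0749 s.

T_s ≈ 0.0749 s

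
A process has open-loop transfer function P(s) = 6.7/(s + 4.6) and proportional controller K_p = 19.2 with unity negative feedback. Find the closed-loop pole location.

Closed-loop transfer function: T(s) = K_p·P(s)/(1 + K_p·P(s)) = 128.6/(s + 4.6 + 128.6) = 128.6/(s + 133.2).
The closed-loop pole is at s = −133.2.

s = -133.2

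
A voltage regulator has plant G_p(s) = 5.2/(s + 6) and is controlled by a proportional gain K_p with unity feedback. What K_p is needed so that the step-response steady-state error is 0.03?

Steady-state error for a unit step on this type-0 loop is 1/(1 + K_p·G_p(0)).
G_p(0) = 0.8667. Require 1/(1 + K_p·0.8667) = 0.03, so 1 + 0.8667·K_p = 33.33.
K_p = (33.33 − 1)/0.8667 = 37.3.

K_p = 37.3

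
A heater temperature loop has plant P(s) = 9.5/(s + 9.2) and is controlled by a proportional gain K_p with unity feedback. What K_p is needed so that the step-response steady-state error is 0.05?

For a type-0 loop with proportional control, e_ss = 1/(1 + K_p·P(0)).
P(0) = 1.033. Require 1/(1 + K_p·1.033) = 0.05, so 1 + 1.033·K_p = 20.
K_p = (20 − 1)/1.033 = 18.4.

K_p = 18.4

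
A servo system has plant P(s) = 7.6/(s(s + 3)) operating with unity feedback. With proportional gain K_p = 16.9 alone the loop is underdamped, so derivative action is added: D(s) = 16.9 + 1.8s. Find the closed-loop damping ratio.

Forward path: (16.9 + 1.8s)·7.6/(s(s+3)). The closed-loop characteristic equation is s² + (3 + 7.6·1.8)s + 7.6·16.9 = 0.
That is s² + 16.68s + 128.4 = 0, so ω_n = 11.33 rad/s and ζ = 16.68/(2·11.33) = 0.7359.

ζ = 0.736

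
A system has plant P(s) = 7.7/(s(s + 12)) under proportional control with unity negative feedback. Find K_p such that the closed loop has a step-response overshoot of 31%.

From %OS = 100·exp(−πζ/√(1−ζ²)) = 31%, ζ = −ln(0.31)/√(π²+ln²(0.31)) = 0.3493.
Characteristic equation s² + 12s + 7.7K_p = 0 gives ζ = 12/(2√(7.7K_p)).
Setting ζ = 0.3493: √(7.7K_p) = 12/(2·0.3493) = 17.18, so K_p = 295/7.7 = 38.3.

K_p = 38.3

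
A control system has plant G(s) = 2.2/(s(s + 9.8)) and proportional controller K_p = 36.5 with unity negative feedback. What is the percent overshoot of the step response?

12.9%

From 1 + K_pG(s) = 0: s² + 9.8s + 80.3 = 0 ⇒ ω_n = 8.961, ζ = 0.5468.
%OS = 100·exp(−πζ/√(1−ζ²)) = 100·exp(−π·0.5468/√0.701) = 12.9%.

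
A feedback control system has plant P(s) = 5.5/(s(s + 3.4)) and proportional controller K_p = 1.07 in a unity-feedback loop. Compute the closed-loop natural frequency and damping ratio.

ω_n = 2.43 rad/s, ζ = 0.701

1 + K_p·P(s) = 0 gives s² + 3.4s + 5.885 = 0.
So ω_n² = 5.885 ⇒ ω_n = 2.426 rad/s, and ζ = 3.4/(2ω_n) = 0.701.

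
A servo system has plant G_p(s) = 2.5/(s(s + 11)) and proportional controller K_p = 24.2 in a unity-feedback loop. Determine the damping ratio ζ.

ζ = 0.707

With unity feedback the closed-loop characteristic equation is s² + 11s + 24.2·2.5 = s² + 11s + 60.5 = 0.
Matching s² + 2ζω_n s + ω_n²: ω_n = √60.5 = 7.778 rad/s and 2ζω_n = 11, so ζ = 11/(2·7.778) = 0.707.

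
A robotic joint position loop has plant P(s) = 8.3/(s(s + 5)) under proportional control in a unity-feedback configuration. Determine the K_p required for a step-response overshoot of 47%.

K_p = 13.8

From %OS = 100·exp(−πζ/√(1−ζ²)) = 47%, ζ = −ln(0.47)/√(π²+ln²(0.47)) = 0.2337.
Characteristic equation s² + 5s + 8.3K_p = 0 gives ζ = 5/(2√(8.3K_p)).
Setting ζ = 0.2337: √(8.3K_p) = 5/(2·0.2337) = 10.7, so K_p = 114.5/8.3 = 13.8.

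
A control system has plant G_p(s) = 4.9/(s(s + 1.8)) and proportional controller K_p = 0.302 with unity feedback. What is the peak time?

T_p = 3.84 s

Closed-loop characteristic equation: s² + 1.8s + 1.48 = 0, so ω_n = 1.216 rad/s and ζ = 1.8/(2·1.216) = 0.7398.
Damped frequency ω_d = ω_n√(1−ζ²) = 0.8184 rad/s, so peak time T_p = π/ω_d = 3.84 s.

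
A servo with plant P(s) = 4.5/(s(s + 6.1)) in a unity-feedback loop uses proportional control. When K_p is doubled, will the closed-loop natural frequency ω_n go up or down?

increase

ω_n = √(4.5·K_p), which grows with K_p.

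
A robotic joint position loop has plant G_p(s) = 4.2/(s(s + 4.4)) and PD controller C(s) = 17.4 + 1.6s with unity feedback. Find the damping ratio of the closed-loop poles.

Forward path: (17.4 + 1.6s)·4.2/(s(s+4.4)). The closed-loop characteristic equation is s² + (4.4 + 4.2·1.6)s + 4.2·17.4 = 0.
That is s² + 11.12s + 73.08 = 0, so ω_n = 8.549 rad/s and ζ = 11.12/(2·8.549) = 0.6504.

ζ = 0.65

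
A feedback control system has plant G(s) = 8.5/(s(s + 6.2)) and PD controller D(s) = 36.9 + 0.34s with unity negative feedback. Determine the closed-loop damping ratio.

ζ = 0.257

Forward path: (36.9 + 0.34s)·8.5/(s(s+6.2)). The closed-loop characteristic equation is s² + (6.2 + 8.5·0.34)s + 8.5·36.9 = 0.
That is s² + 9.09s + 313.6 = 0, so ω_n = 17.71 rad/s and ζ = 9.09/(2·17.71) = 0.2566.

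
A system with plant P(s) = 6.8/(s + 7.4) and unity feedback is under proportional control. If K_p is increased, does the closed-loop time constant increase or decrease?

decrease

Closed-loop pole is at s = −(7.4+K_p·6.8); larger K_p moves it further left, so τ = 1/(7.4+K_p·6.8) decreases.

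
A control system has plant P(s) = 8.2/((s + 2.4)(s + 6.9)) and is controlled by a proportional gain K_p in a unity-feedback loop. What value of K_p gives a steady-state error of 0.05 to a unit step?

The loop is type 0, so e_ss(step) = 1/(1 + K_pos) with K_pos = K_p·P(0).
P(0) = 0.4952. Require 1/(1 + K_p·0.4952) = 0.05, so 1 + 0.4952·K_p = 20.
K_p = (20 − 1)/0.4952 = 38.4.

K_p = 38.4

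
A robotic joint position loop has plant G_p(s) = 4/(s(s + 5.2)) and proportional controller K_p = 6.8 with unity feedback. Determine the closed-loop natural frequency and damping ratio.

ω_n = 5.22 rad/s, ζ = 0.499

With unity feedback the closed-loop characteristic equation is s² + 5.2s + 6.8·4 = s² + 5.2s + 27.2 = 0.
Matching s² + 2ζω_n s + ω_n²: ω_n = √27.2 = 5.215 rad/s and 2ζω_n = 5.2, so ζ = 5.2/(2·5.215) = 0.499.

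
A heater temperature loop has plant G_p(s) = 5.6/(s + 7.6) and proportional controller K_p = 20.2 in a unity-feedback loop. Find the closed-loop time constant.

Closed-loop transfer function: T(s) = K_p·G_p(s)/(1 + K_p·G_p(s)) = 113.1/(s + 7.6 + 113.1) = 113.1/(s + 120.7).
Time constant τ = 1/120.7 = 0.00828 s.

τ = 0.00828 s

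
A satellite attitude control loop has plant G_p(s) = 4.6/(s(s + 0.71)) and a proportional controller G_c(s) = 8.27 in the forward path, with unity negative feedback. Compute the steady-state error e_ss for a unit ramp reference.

0.0187

The loop has one pole at the origin (type 1). Velocity error constant K_v = lim_{s→0} s·G_c(s)G_p(s) = 8.27·4.6/0.71 = 53.58.
Steady-state error to a unit ramp: e_ss = 1/K_v = 0.0187.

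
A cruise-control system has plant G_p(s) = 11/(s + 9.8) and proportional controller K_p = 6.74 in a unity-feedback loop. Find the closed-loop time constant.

Closed-loop transfer function: T(s) = K_p·G_p(s)/(1 + K_p·G_p(s)) = 74.14/(s + 9.8 + 74.14) = 74.14/(s + 83.94).
Time constant τ = 1/83.94 = 0.0119 s.

τ = 0.0119 s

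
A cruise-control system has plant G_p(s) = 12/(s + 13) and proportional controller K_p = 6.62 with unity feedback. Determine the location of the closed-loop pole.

Closed-loop transfer function: T(s) = K_p·G_p(s)/(1 + K_p·G_p(s)) = 79.44/(s + 13 + 79.44) = 79.44/(s + 92.44).
The closed-loop pole is at s = −92.44.

s = -92.44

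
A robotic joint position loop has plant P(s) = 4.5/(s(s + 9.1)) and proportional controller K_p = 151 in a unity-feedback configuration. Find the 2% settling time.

From 1 + K_pP(s) = 0: s² + 9.1s + 679.5 = 0 ⇒ ω_n = 26.07, ζ = 0.1745.
2% settling time T_s ≈ 4/(ζω_n) = 4/4.55 = 0.879 s.

T_s ≈ 0.879 s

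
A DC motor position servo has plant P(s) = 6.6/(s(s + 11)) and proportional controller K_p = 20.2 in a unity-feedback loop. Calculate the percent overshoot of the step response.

Closed-loop characteristic equation: s² + 11s + 133.3 = 0, so ω_n = 11.55 rad/s and ζ = 11/(2·11.55) = 0.4763.
%OS = 100·exp(−πζ/√(1−ζ²)) = 100·exp(−π·0.4763/√0.7731) = 18.2%.

18.2%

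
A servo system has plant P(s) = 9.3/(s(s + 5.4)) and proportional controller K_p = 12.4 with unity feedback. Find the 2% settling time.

T_s ≈ 1.48 s

The closed-loop denominator s² + 5.4s + 115.3 gives ω_n = √115.3 = 10.74 and ζ = 5.4/(2ω_n) = 0.2514.
2% settling time T_s ≈ 4/(ζω_n) = 4/2.7 = 1.48 s.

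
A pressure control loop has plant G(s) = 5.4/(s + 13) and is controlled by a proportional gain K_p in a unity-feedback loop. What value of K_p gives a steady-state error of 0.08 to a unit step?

K_p = 27.7

The loop is type 0, so e_ss(step) = 1/(1 + K_pos) with K_pos = K_p·G(0).
G(0) = 0.4154. Require 1/(1 + K_p·0.4154) = 0.08, so 1 + 0.4154·K_p = 12.5.
K_p = (12.5 − 1)/0.4154 = 27.7.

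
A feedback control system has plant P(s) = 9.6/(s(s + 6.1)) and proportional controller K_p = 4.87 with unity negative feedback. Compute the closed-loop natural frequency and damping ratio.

ω_n = 6.84 rad/s, ζ = 0.446

1 + K_p·P(s) = 0 gives s² + 6.1s + 46.75 = 0.
So ω_n² = 46.75 ⇒ ω_n = 6.838 rad/s, and ζ = 6.1/(2ω_n) = 0.446.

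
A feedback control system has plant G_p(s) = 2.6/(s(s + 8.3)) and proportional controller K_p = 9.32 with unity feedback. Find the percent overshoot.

0.727%

From 1 + K_pG_p(s) = 0: s² + 8.3s + 24.23 = 0 ⇒ ω_n = 4.923, ζ = 0.8431.
%OS = 100·exp(−πζ/√(1−ζ²)) = 100·exp(−π·0.8431/√0.2893) = 0.727%.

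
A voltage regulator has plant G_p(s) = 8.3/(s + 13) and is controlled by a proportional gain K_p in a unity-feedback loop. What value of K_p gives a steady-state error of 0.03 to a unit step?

K_p = 50.6

For a type-0 loop with proportional control, e_ss = 1/(1 + K_p·G_p(0)).
G_p(0) = 0.6385. Require 1/(1 + K_p·0.6385) = 0.03, so 1 + 0.6385·K_p = 33.33.
K_p = (33.33 − 1)/0.6385 = 50.6.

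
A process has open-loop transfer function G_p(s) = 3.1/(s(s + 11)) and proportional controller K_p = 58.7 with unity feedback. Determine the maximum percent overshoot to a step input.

The closed-loop denominator s² + 11s + 182 gives ω_n = √182 = 13.49 and ζ = 11/(2ω_n) = 0.4077.
%OS = 100·exp(−πζ/√(1−ζ²)) = 100·exp(−π·0.4077/√0.8338) = 24.6%.

24.6%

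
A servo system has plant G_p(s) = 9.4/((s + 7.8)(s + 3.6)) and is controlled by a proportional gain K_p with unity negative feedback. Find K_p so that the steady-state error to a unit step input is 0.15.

For a type-0 loop with proportional control, e_ss = 1/(1 + K_p·G_p(0)).
G_p(0) = 0.3348. Require 1/(1 + K_p·0.3348) = 0.15, so 1 + 0.3348·K_p = 6.667.
K_p = (6.667 − 1)/0.3348 = 16.9.

K_p = 16.9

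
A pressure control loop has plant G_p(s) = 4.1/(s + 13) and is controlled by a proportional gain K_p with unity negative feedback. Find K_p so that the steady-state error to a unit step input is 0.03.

The loop is type 0, so e_ss(step) = 1/(1 + K_pos) with K_pos = K_p·G_p(0).
G_p(0) = 0.3154. Require 1/(1 + K_p·0.3154) = 0.03, so 1 + 0.3154·K_p = 33.33.
K_p = (33.33 − 1)/0.3154 = 103.

K_p = 103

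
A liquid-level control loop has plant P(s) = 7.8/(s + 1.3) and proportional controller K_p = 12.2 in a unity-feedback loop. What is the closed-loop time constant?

Closed-loop transfer function: T(s) = K_p·P(s)/(1 + K_p·P(s)) = 95.16/(s + 1.3 + 95.16) = 95.16/(s + 96.46).
Time constant τ = 1/96.46 = 0.0104 s.

τ = 0.0104 s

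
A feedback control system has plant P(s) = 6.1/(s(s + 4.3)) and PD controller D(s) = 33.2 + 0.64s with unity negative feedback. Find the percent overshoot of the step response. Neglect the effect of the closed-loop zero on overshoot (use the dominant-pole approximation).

Forward path: (33.2 + 0.64s)·6.1/(s(s+4.3)). The closed-loop characteristic equation is s² + (4.3 + 6.1·0.64)s + 6.1·33.2 = 0.
That is s² + 8.204s + 202.5 = 0, so ω_n = 14.23 rad/s and ζ = 8.204/(2·14.23) = 0.2882.
%OS = 100·exp(−πζ/√(1−ζ²)) = 38.8%.

38.8%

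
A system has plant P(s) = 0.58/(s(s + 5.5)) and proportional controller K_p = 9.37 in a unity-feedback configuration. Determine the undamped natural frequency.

ω_n = 2.33 rad/s

With unity feedback the closed-loop characteristic equation is s² + 5.5s + 9.37·0.58 = s² + 5.5s + 5.435 = 0.
Matching s² + 2ζω_n s + ω_n²: ω_n = √5.435 = 2.331 rad/s and 2ζω_n = 5.5, so ζ = 5.5/(2·2.331) = 1.18.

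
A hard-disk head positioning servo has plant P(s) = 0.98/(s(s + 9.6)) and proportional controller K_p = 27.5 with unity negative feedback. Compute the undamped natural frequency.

1 + K_p·P(s) = 0 gives s² + 9.6s + 26.95 = 0.
So ω_n² = 26.95 ⇒ ω_n = 5.191 rad/s, and ζ = 9.6/(2ω_n) = 0.925.

ω_n = 5.19 rad/s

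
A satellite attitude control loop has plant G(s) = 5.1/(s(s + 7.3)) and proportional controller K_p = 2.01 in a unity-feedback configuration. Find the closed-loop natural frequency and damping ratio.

The closed-loop denominator is s(s+7.3) + 2.01·5.1 = s² + 7.3s + 10.25.
So ω_n² = 10.25 ⇒ ω_n = 3.202 rad/s, and ζ = 7.3/(2ω_n) = 1.14.

ω_n = 3.2 rad/s, ζ = 1.14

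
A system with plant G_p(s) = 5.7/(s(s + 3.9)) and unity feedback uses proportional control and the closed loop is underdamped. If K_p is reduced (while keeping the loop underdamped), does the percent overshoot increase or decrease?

decrease

ζ = 3.9/(2√(5.7K_p)) rises as K_p falls; higher damping means less overshoot.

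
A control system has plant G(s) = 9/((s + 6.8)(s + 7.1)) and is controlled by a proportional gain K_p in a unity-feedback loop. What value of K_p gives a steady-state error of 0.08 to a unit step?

Steady-state error for a unit step on this type-0 loop is 1/(1 + K_p·G(0)).
G(0) = 0.1864. Require 1/(1 + K_p·0.1864) = 0.08, so 1 + 0.1864·K_p = 12.5.
K_p = (12.5 − 1)/0.1864 = 61.7.

K_p = 61.7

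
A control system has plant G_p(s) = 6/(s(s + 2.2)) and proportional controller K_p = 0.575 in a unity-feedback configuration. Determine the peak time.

The closed-loop denominator s² + 2.2s + 3.45 gives ω_n = √3.45 = 1.857 and ζ = 2.2/(2ω_n) = 0.5922.
Damped frequency ω_d = ω_n√(1−ζ²) = 1.497 rad/s, so peak time T_p = π/ω_d = 2.1 s.

T_p = 2.1 s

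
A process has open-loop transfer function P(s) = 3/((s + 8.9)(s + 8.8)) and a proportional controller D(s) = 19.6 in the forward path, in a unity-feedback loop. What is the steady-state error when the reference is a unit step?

The loop is type 0. Static position error constant K_pos = D(0)·P(0) = 19.6·0.0383 = 0.7508.
Steady-state error to a unit step: e_ss = 1/(1+K_pos) = 1/1.751 = 0.571.

0.571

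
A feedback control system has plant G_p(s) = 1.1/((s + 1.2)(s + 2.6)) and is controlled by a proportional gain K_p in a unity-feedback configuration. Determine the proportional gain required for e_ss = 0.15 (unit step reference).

K_p = 16.1

Steady-state error for a unit step on this type-0 loop is 1/(1 + K_p·G_p(0)).
G_p(0) = 0.3526. Require 1/(1 + K_p·0.3526) = 0.15, so 1 + 0.3526·K_p = 6.667.
K_p = (6.667 − 1)/0.3526 = 16.1.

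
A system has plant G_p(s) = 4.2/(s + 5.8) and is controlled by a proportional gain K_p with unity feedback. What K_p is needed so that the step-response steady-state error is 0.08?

The loop is type 0, so e_ss(step) = 1/(1 + K_pos) with K_pos = K_p·G_p(0).
G_p(0) = 0.7241. Require 1/(1 + K_p·0.7241) = 0.08, so 1 + 0.7241·K_p = 12.5.
K_p = (12.5 − 1)/0.7241 = 15.9.

K_p = 15.9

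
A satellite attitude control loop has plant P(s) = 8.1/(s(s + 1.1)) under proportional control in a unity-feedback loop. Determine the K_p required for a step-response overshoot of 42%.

K_p = 0.527

From %OS = 100·exp(−πζ/√(1−ζ²)) = 42%, ζ = −ln(0.42)/√(π²+ln²(0.42)) = 0.2662.
Characteristic equation s² + 1.1s + 8.1K_p = 0 gives ζ = 1.1/(2√(8.1K_p)).
Setting ζ = 0.2662: √(8.1K_p) = 1.1/(2·0.2662) = 2.066, so K_p = 4.27/8.1 = 0.527.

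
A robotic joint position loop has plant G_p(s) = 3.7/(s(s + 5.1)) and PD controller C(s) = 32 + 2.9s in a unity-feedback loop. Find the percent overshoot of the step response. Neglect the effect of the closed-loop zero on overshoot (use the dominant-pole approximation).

Forward path: (32 + 2.9s)·3.7/(s(s+5.1)). The closed-loop characteristic equation is s² + (5.1 + 3.7·2.9)s + 3.7·32 = 0.
That is s² + 15.83s + 118.4 = 0, so ω_n = 10.88 rad/s and ζ = 15.83/(2·10.88) = 0.7274.
%OS = 100·exp(−πζ/√(1−ζ²)) = 3.58%.

3.58%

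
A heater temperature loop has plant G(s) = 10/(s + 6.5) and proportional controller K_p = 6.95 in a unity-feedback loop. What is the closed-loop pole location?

Closed-loop transfer function: T(s) = K_p·G(s)/(1 + K_p·G(s)) = 69.5/(s + 6.5 + 69.5) = 69.5/(s + 76).
The closed-loop pole is at s = −76.

s = -76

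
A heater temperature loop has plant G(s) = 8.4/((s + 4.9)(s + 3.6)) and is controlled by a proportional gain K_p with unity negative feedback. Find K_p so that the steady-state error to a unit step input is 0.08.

K_p = 24.1

Steady-state error for a unit step on this type-0 loop is 1/(1 + K_p·G(0)).
G(0) = 0.4762. Require 1/(1 + K_p·0.4762) = 0.08, so 1 + 0.4762·K_p = 12.5.
K_p = (12.5 − 1)/0.4762 = 24.1.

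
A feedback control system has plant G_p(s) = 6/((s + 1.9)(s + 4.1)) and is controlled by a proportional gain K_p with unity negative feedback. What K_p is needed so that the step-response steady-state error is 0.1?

K_p = 11.7

For a type-0 loop with proportional control, e_ss = 1/(1 + K_p·G_p(0)).
G_p(0) = 0.7702. Require 1/(1 + K_p·0.7702) = 0.1, so 1 + 0.7702·K_p = 10.
K_p = (10 − 1)/0.7702 = 11.7.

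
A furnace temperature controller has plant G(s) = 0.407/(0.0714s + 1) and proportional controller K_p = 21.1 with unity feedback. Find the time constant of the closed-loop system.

Closed loop: T(s) = K_p·G/(1+K_p·G) = 8.588/(0.0714s + 1 + 8.588), with pole at s = −(1 + 8.588)/0.0714 = −134.3.
Closed-loop time constant τ = 1/134.3 = 0.00745 s.

τ = 0.00745 s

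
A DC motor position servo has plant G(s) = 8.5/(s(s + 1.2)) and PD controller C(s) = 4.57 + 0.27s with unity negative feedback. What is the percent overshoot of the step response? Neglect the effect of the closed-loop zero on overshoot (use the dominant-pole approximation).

Forward path: (4.57 + 0.27s)·8.5/(s(s+1.2)). The closed-loop characteristic equation is s² + (1.2 + 8.5·0.27)s + 8.5·4.57 = 0.
That is s² + 3.495s + 38.84 = 0, so ω_n = 6.233 rad/s and ζ = 3.495/(2·6.233) = 0.2804.
%OS = 100·exp(−πζ/√(1−ζ²)) = 39.9%.

39.9%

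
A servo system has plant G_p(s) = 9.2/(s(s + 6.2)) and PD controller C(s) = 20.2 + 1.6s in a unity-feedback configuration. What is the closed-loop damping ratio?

ζ = 0.767

Forward path: (20.2 + 1.6s)·9.2/(s(s+6.2)). The closed-loop characteristic equation is s² + (6.2 + 9.2·1.6)s + 9.2·20.2 = 0.
That is s² + 20.92s + 185.8 = 0, so ω_n = 13.63 rad/s and ζ = 20.92/(2·13.63) = 0.7673.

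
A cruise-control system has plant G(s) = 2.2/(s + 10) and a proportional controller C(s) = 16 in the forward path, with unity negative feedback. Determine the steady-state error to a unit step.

0.221

The loop is type 0. Static position error constant K_pos = C(0)·G(0) = 16·0.22 = 3.52.
Steady-state error to a unit step: e_ss = 1/(1+K_pos) = 1/4.52 = 0.221.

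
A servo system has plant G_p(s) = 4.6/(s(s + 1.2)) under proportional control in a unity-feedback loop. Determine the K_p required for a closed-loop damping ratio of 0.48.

K_p = 0.34

Closed-loop characteristic equation: s² + 1.2s + K_p·4.6 = 0.
So ω_n = √(4.6K_p) and 2ζω_n = 1.2, giving ζ = 1.2/(2√(4.6K_p)).
Setting ζ = 0.48: √(4.6K_p) = 1.2/(2·0.48) = 1.25, so K_p = 1.562/4.6 = 0.34.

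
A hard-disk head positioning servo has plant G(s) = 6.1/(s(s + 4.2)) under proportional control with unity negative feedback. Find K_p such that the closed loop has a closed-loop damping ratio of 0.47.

K_p = 3.27

Closed-loop characteristic equation: s² + 4.2s + K_p·6.1 = 0.
So ω_n = √(6.1K_p) and 2ζω_n = 4.2, giving ζ = 4.2/(2√(6.1K_p)).
Setting ζ = 0.47: √(6.1K_p) = 4.2/(2·0.47) = 4.468, so K_p = 19.96/6.1 = 3.27.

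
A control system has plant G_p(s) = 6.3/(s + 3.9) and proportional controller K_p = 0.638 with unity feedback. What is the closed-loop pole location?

s = -7.919

Closed-loop transfer function: T(s) = K_p·G_p(s)/(1 + K_p·G_p(s)) = 4.019/(s + 3.9 + 4.019) = 4.019/(s + 7.919).
The closed-loop pole is at s = −7.919.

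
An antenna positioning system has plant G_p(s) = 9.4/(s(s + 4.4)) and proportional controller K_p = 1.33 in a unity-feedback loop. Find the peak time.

Closed-loop characteristic equation: s² + 4.4s + 12.5 = 0, so ω_n = 3.536 rad/s and ζ = 4.4/(2·3.536) = 0.6222.
Damped frequency ω_d = ω_n√(1−ζ²) = 2.768 rad/s, so peak time T_p = π/ω_d = 1.13 s.

T_p = 1.13 s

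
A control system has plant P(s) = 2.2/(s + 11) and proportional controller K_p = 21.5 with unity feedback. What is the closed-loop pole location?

Closed-loop transfer function: T(s) = K_p·P(s)/(1 + K_p·P(s)) = 47.3/(s + 11 + 47.3) = 47.3/(s + 58.3).
The closed-loop pole is at s = −58.3.

s = -58.3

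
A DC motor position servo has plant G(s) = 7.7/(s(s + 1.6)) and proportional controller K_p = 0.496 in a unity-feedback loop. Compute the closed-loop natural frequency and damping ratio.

With unity feedback the closed-loop characteristic equation is s² + 1.6s + 0.496·7.7 = s² + 1.6s + 3.819 = 0.
So ω_n² = 3.819 ⇒ ω_n = 1.954 rad/s, and ζ = 1.6/(2ω_n) = 0.409.

ω_n = 1.95 rad/s, ζ = 0.409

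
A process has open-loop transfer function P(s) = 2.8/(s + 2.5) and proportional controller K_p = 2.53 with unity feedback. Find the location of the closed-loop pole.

s = -9.584

Closed-loop transfer function: T(s) = K_p·P(s)/(1 + K_p·P(s)) = 7.084/(s + 2.5 + 7.084) = 7.084/(s + 9.584).
The closed-loop pole is at s = −9.584.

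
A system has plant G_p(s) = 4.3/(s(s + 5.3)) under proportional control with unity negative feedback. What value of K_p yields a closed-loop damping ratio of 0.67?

K_p = 3.64

Closed-loop characteristic equation: s² + 5.3s + K_p·4.3 = 0.
So ω_n = √(4.3K_p) and 2ζω_n = 5.3, giving ζ = 5.3/(2√(4.3K_p)).
Setting ζ = 0.67: √(4.3K_p) = 5.3/(2·0.67) = 3.955, so K_p = 15.64/4.3 = 3.64.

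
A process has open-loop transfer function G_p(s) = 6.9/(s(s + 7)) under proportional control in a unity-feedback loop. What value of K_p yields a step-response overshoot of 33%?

From %OS = 100·exp(−πζ/√(1−ζ²)) = 33%, ζ = −ln(0.33)/√(π²+ln²(0.33)) = 0.3328.
Characteristic equation s² + 7s + 6.9K_p = 0 gives ζ = 7/(2√(6.9K_p)).
Setting ζ = 0.3328: √(6.9K_p) = 7/(2·0.3328) = 10.52, so K_p = 110.6/6.9 = 16.

K_p = 16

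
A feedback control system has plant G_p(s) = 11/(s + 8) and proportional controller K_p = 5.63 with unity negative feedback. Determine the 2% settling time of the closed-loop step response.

T_s ≈ 0.0572 s

Closed-loop transfer function: T(s) = K_p·G_p(s)/(1 + K_p·G_p(s)) = 61.93/(s + 8 + 61.93) = 61.93/(s + 69.93).
Time constant τ = 1/69.93 = 0.0143 s, so the 2% settling time is about 4τ = 0.0572 s.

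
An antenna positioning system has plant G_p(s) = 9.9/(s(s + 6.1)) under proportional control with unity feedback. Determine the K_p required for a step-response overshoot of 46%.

K_p = 16.3

From %OS = 100·exp(−πζ/√(1−ζ²)) = 46%, ζ = −ln(0.46)/√(π²+ln²(0.46)) = 0.24.
Characteristic equation s² + 6.1s + 9.9K_p = 0 gives ζ = 6.1/(2√(9.9K_p)).
Setting ζ = 0.24: √(9.9K_p) = 6.1/(2·0.24) = 12.71, so K_p = 161.6/9.9 = 16.3.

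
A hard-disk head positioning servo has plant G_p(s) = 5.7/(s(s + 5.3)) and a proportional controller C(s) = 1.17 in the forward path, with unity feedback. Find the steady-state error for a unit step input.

0

The open loop C(s)G_p(s) has a pole at the origin (type 1), so the static position error constant is infinite and e_ss = 1/(1+∞) = 0.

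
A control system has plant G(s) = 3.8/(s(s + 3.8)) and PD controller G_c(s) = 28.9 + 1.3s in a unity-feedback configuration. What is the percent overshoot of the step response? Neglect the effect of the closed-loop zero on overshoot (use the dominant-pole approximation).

Forward path: (28.9 + 1.3s)·3.8/(s(s+3.8)). The closed-loop characteristic equation is s² + (3.8 + 3.8·1.3)s + 3.8·28.9 = 0.
That is s² + 8.74s + 109.8 = 0, so ω_n = 10.48 rad/s and ζ = 8.74/(2·10.48) = 0.417.
%OS = 100·exp(−πζ/√(1−ζ²)) = 23.7%.

23.7%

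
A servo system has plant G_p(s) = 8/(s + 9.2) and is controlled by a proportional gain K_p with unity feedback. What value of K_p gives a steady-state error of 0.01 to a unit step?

Steady-state error for a unit step on this type-0 loop is 1/(1 + K_p·G_p(0)).
G_p(0) = 0.8696. Require 1/(1 + K_p·0.8696) = 0.01, so 1 + 0.8696·K_p = 100.
K_p = (100 − 1)/0.8696 = 114.

K_p = 114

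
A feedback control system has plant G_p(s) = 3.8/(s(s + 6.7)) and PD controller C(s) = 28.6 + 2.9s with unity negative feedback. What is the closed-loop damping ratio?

Forward path: (28.6 + 2.9s)·3.8/(s(s+6.7)). The closed-loop characteristic equation is s² + (6.7 + 3.8·2.9)s + 3.8·28.6 = 0.
That is s² + 17.72s + 108.7 = 0, so ω_n = 10.42 rad/s and ζ = 17.72/(2·10.42) = 0.8499.

ζ = 0.85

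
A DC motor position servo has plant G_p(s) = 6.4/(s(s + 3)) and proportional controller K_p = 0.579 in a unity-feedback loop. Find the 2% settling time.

T_s ≈ 2.67 s

The closed-loop denominator s² + 3s + 3.706 gives ω_n = √3.706 = 1.925 and ζ = 3/(2ω_n) = 0.7792.
2% settling time T_s ≈ 4/(ζω_n) = 4/1.5 = 2.67 s.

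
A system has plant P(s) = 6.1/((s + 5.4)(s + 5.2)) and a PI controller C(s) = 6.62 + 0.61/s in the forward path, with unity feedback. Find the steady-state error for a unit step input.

The open loop C(s)P(s) has a pole at the origin (type 1), so the static position error constant is infinite and e_ss = 1/(1+∞) = 0.

0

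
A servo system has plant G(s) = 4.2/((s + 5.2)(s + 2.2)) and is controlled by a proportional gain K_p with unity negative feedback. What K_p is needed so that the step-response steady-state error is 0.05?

Steady-state error for a unit step on this type-0 loop is 1/(1 + K_p·G(0)).
G(0) = 0.3671. Require 1/(1 + K_p·0.3671) = 0.05, so 1 + 0.3671·K_p = 20.
K_p = (20 − 1)/0.3671 = 51.8.

K_p = 51.8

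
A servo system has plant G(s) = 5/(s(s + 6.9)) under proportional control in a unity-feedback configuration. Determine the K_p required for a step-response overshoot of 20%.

K_p = 11.5

From %OS = 100·exp(−πζ/√(1−ζ²)) = 20%, ζ = −ln(0.2)/√(π²+ln²(0.2)) = 0.4559.
Characteristic equation s² + 6.9s + 5K_p = 0 gives ζ = 6.9/(2√(5K_p)).
Setting ζ = 0.4559: √(5K_p) = 6.9/(2·0.4559) = 7.567, so K_p = 57.25/5 = 11.5.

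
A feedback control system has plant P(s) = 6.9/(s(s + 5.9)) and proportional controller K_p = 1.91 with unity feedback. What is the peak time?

Closed-loop characteristic equation: s² + 5.9s + 13.18 = 0, so ω_n = 3.63 rad/s and ζ = 5.9/(2·3.63) = 0.8126.
Damped frequency ω_d = ω_n√(1−ζ²) = 2.116 rad/s, so peak time T_p = π/ω_d = 1.48 s.

T_p = 1.48 s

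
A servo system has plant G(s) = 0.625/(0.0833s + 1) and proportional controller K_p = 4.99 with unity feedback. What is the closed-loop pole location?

Closed loop: T(s) = K_p·G/(1+K_p·G) = 3.119/(0.0833s + 1 + 3.119), with pole at s = −(1 + 3.119)/0.0833 = −49.44.

s = -49.44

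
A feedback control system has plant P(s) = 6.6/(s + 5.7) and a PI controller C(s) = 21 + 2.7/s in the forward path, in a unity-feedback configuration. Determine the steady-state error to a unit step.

The open loop C(s)P(s) has a pole at the origin (type 1), so the static position error constant is infinite and e_ss = 1/(1+∞) = 0.

0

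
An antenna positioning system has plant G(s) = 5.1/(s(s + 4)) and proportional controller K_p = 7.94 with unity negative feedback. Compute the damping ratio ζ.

With unity feedback the closed-loop characteristic equation is s² + 4s + 7.94·5.1 = s² + 4s + 40.49 = 0.
Matching s² + 2ζω_n s + ω_n²: ω_n = √40.49 = 6.363 rad/s and 2ζω_n = 4, so ζ = 4/(2·6.363) = 0.314.

ζ = 0.314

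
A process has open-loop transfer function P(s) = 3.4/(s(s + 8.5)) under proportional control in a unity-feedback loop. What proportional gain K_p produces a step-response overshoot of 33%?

K_p = 48

From %OS = 100·exp(−πζ/√(1−ζ²)) = 33%, ζ = −ln(0.33)/√(π²+ln²(0.33)) = 0.3328.
Characteristic equation s² + 8.5s + 3.4K_p = 0 gives ζ = 8.5/(2√(3.4K_p)).
Setting ζ = 0.3328: √(3.4K_p) = 8.5/(2·0.3328) = 12.77, so K_p = 163.1/3.4 = 48.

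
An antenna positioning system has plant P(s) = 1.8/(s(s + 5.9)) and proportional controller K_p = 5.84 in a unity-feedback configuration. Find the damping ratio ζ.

The closed-loop denominator is s(s+5.9) + 5.84·1.8 = s² + 5.9s + 10.51.
Matching s² + 2ζω_n s + ω_n²: ω_n = √10.51 = 3.242 rad/s and 2ζω_n = 5.9, so ζ = 5.9/(2·3.242) = 0.91.

ζ = 0.91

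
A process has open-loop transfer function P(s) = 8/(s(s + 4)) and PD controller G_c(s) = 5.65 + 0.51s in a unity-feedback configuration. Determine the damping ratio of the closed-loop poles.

Forward path: (5.65 + 0.51s)·8/(s(s+4)). The closed-loop characteristic equation is s² + (4 + 8·0.51)s + 8·5.65 = 0.
That is s² + 8.08s + 45.2 = 0, so ω_n = 6.723 rad/s and ζ = 8.08/(2·6.723) = 0.6009.

ζ = 0.601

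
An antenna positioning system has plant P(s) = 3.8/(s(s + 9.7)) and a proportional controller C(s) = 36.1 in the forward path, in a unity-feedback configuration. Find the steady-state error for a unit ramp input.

The loop has one pole at the origin (type 1). Velocity error constant K_v = lim_{s→0} s·C(s)P(s) = 36.1·3.8/9.7 = 14.14.
Steady-state error to a unit ramp: e_ss = 1/K_v = 0.0707.

0.0707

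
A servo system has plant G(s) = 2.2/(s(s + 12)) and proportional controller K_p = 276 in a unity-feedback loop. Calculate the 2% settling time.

T_s ≈ 0.667 s

The closed-loop denominator s² + 12s + 607.2 gives ω_n = √607.2 = 24.64 and ζ = 12/(2ω_n) = 0.2435.
2% settling time T_s ≈ 4/(ζω_n) = 4/6 = 0.667 s.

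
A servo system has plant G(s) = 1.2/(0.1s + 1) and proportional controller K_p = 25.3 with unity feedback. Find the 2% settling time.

Closed loop: T(s) = K_p·G/(1+K_p·G) = 30.36/(0.1s + 1 + 30.36), with pole at s = −(1 + 30.36)/0.1 = −313.6.
τ = 1/313.6 = 0.003189 s, so 2% settling time ≈ 4τ = 0.0128 s.

T_s ≈ 0.0128 s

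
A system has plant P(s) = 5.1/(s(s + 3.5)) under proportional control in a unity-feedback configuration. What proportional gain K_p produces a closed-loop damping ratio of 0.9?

K_p = 0.741

Closed-loop characteristic equation: s² + 3.5s + K_p·5.1 = 0.
So ω_n = √(5.1K_p) and 2ζω_n = 3.5, giving ζ = 3.5/(2√(5.1K_p)).
Setting ζ = 0.9: √(5.1K_p) = 3.5/(2·0.9) = 1.944, so K_p = 3.781/5.1 = 0.741.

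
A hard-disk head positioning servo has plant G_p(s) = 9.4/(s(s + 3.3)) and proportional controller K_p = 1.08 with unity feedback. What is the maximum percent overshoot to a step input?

The closed-loop denominator s² + 3.3s + 10.15 gives ω_n = √10.15 = 3.186 and ζ = 3.3/(2ω_n) = 0.5179.
%OS = 100·exp(−πζ/√(1−ζ²)) = 100·exp(−π·0.5179/√0.7318) = 14.9%.

14.9%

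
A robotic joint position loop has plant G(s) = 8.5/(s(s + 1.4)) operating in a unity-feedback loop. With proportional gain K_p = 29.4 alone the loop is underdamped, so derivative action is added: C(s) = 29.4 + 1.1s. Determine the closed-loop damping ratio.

Forward path: (29.4 + 1.1s)·8.5/(s(s+1.4)). The closed-loop characteristic equation is s² + (1.4 + 8.5·1.1)s + 8.5·29.4 = 0.
That is s² + 10.75s + 249.9 = 0, so ω_n = 15.81 rad/s and ζ = 10.75/(2·15.81) = 0.34.

ζ = 0.34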